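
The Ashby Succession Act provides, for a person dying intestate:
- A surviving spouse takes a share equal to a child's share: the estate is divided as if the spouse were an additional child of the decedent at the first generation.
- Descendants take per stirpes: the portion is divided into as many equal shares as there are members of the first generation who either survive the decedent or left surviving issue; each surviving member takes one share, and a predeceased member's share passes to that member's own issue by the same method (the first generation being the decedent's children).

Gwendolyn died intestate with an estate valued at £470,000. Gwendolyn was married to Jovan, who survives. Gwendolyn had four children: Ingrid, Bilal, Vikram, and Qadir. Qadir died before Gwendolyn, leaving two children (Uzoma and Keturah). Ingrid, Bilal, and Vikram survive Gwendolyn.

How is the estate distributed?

The spouse counts as an additional share at the children's level, so there are 5 primary shares of £94,000. Jovan takes one such share (£94,000).
The children's combined portion (£376,000) is divided into 4 shares of £94,000: Ingrid, Bilal, and Vikram each take £94,000; Qadir's £94,000 share passes to Qadir's issue.
Qadir's share (£94,000) is divided into 2 shares of £47,000: Uzoma and Keturah each take £47,000.

Jovan: £94,000; Ingrid: £94,000; Bilal: £94,000; Vikram: £94,000; Uzoma: £47,000; Keturah: £47,000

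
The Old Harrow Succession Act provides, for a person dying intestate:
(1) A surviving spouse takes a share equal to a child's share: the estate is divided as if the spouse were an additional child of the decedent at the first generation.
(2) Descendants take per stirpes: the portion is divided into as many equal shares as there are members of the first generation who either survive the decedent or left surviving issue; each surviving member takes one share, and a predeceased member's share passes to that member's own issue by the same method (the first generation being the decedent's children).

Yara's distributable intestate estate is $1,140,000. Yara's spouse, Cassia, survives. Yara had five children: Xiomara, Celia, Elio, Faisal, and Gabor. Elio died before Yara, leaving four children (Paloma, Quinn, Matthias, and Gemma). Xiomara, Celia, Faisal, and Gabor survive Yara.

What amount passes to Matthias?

Matthias receives $47,500.

The spouse counts as an additional share at the children's level, so there are 6 primary shares of $190,000. Cassia takes one such share ($190,000).
The children's combined portion ($950,000) is divided into 5 shares of $190,000: Xiomara, Celia, Faisal, and Gabor each take $190,000; Elio's $190,000 share passes to Elio's issue.
Elio's share ($190,000) is divided into 4 shares of $47,500: Paloma, Quinn, Matthias, and Gemma each take $47,500.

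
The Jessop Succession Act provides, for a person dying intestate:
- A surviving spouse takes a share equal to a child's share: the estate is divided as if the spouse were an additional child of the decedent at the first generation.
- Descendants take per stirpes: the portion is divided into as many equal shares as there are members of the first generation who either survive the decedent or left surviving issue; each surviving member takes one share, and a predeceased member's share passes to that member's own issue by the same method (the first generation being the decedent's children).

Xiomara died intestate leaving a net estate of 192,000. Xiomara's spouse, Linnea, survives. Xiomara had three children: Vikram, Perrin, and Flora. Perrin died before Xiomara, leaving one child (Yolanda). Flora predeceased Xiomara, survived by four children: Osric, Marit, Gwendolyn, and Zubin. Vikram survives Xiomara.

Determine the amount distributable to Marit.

The spouse counts as an additional share at the children's level, so there are 4 primary shares of 48,000. Linnea takes one such share (48,000).
The children's combined portion (144,000) is divided into 3 shares of 48,000: Vikram takes 48,000; Perrin's 48,000 share passes to Perrin's issue; Flora's 48,000 share passes to Flora's issue.
Perrin's share (48,000) passes entirely to Yolanda.
Flora's share (48,000) is divided into 4 shares of 12,000: Osric, Marit, Gwendolyn, and Zubin each take 12,000.

Marit receives 12,000.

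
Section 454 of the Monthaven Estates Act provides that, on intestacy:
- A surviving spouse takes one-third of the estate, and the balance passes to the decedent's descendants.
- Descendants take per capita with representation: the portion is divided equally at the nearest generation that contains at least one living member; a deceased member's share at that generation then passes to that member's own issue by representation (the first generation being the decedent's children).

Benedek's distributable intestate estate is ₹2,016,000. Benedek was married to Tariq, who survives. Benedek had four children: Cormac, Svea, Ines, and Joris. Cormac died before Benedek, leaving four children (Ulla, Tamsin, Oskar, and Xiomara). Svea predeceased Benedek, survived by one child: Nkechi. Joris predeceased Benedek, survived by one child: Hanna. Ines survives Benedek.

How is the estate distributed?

Tariq: ₹672,000; Ulla: ₹84,000; Tamsin: ₹84,000; Oskar: ₹84,000; Xiomara: ₹84,000; Nkechi: ₹336,000; Ines: ₹336,000; Hanna: ₹336,000

Tariq takes one-third of ₹2,016,000 = ₹672,000. The remaining ₹1,344,000 passes to the descendants.
The descendants' portion (₹1,344,000) is divided into 4 shares of ₹336,000: Ines takes ₹336,000; Cormac's ₹336,000 share passes to Cormac's issue; Svea's ₹336,000 share passes to Svea's issue; Joris's ₹336,000 share passes to Joris's issue.
Cormac's share (₹336,000) is divided into 4 shares of ₹84,000: Ulla, Tamsin, Oskar, and Xiomara each take ₹84,000.
Svea's share (₹336,000) passes entirely to Nkechi.
Joris's share (₹336,000) passes entirely to Hanna.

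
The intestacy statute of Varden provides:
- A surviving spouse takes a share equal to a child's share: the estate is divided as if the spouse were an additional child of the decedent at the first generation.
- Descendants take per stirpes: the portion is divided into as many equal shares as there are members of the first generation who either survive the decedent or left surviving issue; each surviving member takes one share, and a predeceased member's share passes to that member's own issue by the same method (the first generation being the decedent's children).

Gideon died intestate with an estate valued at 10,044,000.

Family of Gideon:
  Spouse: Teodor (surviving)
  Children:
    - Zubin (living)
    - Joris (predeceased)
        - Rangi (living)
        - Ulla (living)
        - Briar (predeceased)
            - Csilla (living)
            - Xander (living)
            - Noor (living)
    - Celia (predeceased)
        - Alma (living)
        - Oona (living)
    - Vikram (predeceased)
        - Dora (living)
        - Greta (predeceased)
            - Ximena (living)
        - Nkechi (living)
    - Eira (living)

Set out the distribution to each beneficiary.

Teodor: 1,674,000; Zubin: 1,674,000; Rangi: 558,000; Ulla: 558,000; Csilla: 186,000; Xander: 186,000; Noor: 186,000; Alma: 837,000; Oona: 837,000; Dora: 558,000; Ximena: 558,000; Nkechi: 558,000; Eira: 1,674,000

The spouse counts as an additional share at the children's level, so there are 6 primary shares of 1,674,000. Teodor takes one such share (1,674,000).
The children's combined portion (8,370,000) is divided into 5 shares of 1,674,000: Zubin and Eira each take 1,674,000; Joris's 1,674,000 share passes to Joris's issue; Celia's 1,674,000 share passes to Celia's issue; Vikram's 1,674,000 share passes to Vikram's issue.
Joris's share (1,674,000) is divided into 3 shares of 558,000: Rangi and Ulla each take 558,000; Briar's 558,000 share passes to Briar's issue.
Briar's share (558,000) is divided into 3 shares of 186,000: Csilla, Xander, and Noor each take 186,000.
Celia's share (1,674,000) is divided into 2 shares of 837,000: Alma and Oona each take 837,000.
Vikram's share (1,674,000) is divided into 3 shares of 558,000: Dora and Nkechi each take 558,000; Greta's 558,000 share passes to Greta's issue.
Greta's share (558,000) passes entirely to Ximena.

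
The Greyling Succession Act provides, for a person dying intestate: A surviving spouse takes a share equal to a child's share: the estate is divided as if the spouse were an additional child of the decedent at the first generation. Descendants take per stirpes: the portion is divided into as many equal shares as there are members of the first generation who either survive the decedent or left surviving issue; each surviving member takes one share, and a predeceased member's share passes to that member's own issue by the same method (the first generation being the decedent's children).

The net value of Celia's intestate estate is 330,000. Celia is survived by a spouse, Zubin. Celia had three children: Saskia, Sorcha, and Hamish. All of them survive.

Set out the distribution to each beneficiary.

Zubin: 82,500; Saskia: 82,500; Sorcha: 82,500; Hamish: 82,500

The spouse counts as an additional share at the children's level, so there are 4 primary shares of 82,500. Zubin takes one such share (82,500).
The children's combined portion (247,500) is divided into 3 shares of 82,500: Saskia, Sorcha, and Hamish each take 82,500.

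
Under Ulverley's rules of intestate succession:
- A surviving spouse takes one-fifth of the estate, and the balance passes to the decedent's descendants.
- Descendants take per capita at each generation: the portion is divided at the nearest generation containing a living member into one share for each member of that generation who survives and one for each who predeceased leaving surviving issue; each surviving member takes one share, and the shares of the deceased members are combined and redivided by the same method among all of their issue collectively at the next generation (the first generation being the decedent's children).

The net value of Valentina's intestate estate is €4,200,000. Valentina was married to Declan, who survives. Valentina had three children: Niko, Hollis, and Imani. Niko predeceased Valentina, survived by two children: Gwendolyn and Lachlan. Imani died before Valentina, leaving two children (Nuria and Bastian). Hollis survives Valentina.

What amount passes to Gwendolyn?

Gwendolyn receives €560,000.

Declan takes one-fifth of €4,200,000 = €840,000. The remaining €3,360,000 passes to the descendants.
The descendants' portion (€3,360,000) is divided at the children's generation into 3 shares of €1,120,000. Hollis takes €1,120,000. The 2 shares of the deceased (Niko and Imani) are combined into a pool of €2,240,000.
That pool (€2,240,000) is divided at the grandchildren's generation equally among Gwendolyn, Lachlan, Nuria, and Bastian: €560,000 each.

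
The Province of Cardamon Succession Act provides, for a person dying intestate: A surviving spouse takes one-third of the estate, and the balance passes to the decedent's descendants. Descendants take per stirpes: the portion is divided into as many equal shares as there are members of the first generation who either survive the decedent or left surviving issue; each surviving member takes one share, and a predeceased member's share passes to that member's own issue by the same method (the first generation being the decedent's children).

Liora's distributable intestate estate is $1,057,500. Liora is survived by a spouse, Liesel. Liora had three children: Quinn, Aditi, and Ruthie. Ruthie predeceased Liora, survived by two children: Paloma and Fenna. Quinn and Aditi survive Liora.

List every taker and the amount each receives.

Liesel takes one-third of $1,057,500 = $352,500. The remaining $705,000 passes to the descendants.
The descendants' portion ($705,000) is divided into 3 shares of $235,000: Quinn and Aditi each take $235,000; Ruthie's $235,000 share passes to Ruthie's issue.
Ruthie's share ($235,000) is divided into 2 shares of $117,500: Paloma and Fenna each take $117,500.

Liesel: $352,500; Quinn: $235,000; Aditi: $235,000; Paloma: $117,500; Fenna: $117,500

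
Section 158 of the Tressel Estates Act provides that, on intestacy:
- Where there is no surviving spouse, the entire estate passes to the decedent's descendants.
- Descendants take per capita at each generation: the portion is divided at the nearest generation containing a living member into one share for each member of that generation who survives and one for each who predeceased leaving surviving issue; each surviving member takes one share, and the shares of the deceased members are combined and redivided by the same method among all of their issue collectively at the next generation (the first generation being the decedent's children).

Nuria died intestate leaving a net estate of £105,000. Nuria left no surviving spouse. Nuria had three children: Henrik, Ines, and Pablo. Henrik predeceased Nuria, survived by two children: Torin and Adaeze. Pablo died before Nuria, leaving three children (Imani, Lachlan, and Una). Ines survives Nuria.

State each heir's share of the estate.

Torin: £14,000; Adaeze: £14,000; Ines: £35,000; Imani: £14,000; Lachlan: £14,000; Una: £14,000

The entire £105,000 passes to the descendants.
That amount (£105,000) is divided at the children's generation into 3 shares of £35,000. Ines takes £35,000. The 2 shares of the deceased (Henrik and Pablo) are combined into a pool of £70,000.
That pool (£70,000) is divided at the grandchildren's generation equally among Torin, Adaeze, Imani, Lachlan, and Una: £14,000 each.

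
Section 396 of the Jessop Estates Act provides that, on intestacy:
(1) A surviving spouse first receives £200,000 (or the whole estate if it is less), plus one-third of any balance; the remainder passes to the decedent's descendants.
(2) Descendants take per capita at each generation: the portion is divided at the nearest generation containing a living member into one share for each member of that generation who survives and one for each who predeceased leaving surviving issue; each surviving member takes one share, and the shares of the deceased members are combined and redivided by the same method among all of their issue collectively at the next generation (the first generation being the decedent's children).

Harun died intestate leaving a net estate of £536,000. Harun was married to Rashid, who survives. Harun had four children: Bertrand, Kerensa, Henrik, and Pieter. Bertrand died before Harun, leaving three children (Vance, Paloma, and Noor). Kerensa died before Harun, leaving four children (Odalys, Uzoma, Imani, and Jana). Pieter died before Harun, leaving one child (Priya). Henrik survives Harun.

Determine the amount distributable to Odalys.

Odalys receives £21,000.

Rashid first takes £200,000, leaving a balance of £336,000. Rashid then takes one-third of the balance (£112,000), for a total of £312,000. The remaining £224,000 passes to the descendants.
The descendants' portion (£224,000) is divided at the children's generation into 4 shares of £56,000. Henrik takes £56,000. The 3 shares of the deceased (Bertrand, Kerensa, and Pieter) are combined into a pool of £168,000.
That pool (£168,000) is divided at the grandchildren's generation equally among Vance, Paloma, Noor, Odalys, Uzoma, Imani, Jana, and Priya: £21,000 each.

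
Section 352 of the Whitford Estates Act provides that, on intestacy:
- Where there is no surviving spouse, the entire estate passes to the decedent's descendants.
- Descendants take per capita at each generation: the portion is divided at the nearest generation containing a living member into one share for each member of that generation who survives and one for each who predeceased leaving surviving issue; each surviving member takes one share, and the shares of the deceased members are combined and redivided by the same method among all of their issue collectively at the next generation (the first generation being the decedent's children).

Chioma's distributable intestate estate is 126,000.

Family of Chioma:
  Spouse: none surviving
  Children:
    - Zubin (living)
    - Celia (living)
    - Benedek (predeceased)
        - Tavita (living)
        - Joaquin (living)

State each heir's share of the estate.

Zubin: 42,000; Celia: 42,000; Tavita: 21,000; Joaquin: 21,000

The entire 126,000 passes to the descendants.
That amount (126,000) is divided at the children's generation into 3 shares of 42,000. Zubin and Celia each take 42,000. The remaining share for the deceased Benedek (42,000) is carried to the next generation.
That pool (42,000) is divided at the grandchildren's generation equally among Tavita and Joaquin: 21,000 each.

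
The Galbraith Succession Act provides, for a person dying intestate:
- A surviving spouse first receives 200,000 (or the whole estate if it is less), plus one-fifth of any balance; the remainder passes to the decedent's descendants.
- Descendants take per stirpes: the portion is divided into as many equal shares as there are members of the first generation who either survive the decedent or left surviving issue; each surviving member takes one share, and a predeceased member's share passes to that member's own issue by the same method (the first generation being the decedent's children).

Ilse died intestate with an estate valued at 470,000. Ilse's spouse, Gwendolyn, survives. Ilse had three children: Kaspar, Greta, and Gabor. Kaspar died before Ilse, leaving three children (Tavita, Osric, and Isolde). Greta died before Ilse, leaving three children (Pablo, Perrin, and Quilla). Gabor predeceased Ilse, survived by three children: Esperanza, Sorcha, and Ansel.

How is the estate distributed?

Gwendolyn: 254,000; Tavita: 24,000; Osric: 24,000; Isolde: 24,000; Pablo: 24,000; Perrin: 24,000; Quilla: 24,000; Esperanza: 24,000; Sorcha: 24,000; Ansel: 24,000

Gwendolyn first takes 200,000, leaving a balance of 270,000. Gwendolyn then takes one-fifth of the balance (54,000), for a total of 254,000. The remaining 216,000 passes to the descendants.
The descendants' portion (216,000) is divided into 3 shares of 72,000: Kaspar's 72,000 share passes to Kaspar's issue; Greta's 72,000 share passes to Greta's issue; Gabor's 72,000 share passes to Gabor's issue.
Kaspar's share (72,000) is divided into 3 shares of 24,000: Tavita, Osric, and Isolde each take 24,000.
Greta's share (72,000) is divided into 3 shares of 24,000: Pablo, Perrin, and Quilla each take 24,000.
Gabor's share (72,000) is divided into 3 shares of 24,000: Esperanza, Sorcha, and Ansel each take 24,000.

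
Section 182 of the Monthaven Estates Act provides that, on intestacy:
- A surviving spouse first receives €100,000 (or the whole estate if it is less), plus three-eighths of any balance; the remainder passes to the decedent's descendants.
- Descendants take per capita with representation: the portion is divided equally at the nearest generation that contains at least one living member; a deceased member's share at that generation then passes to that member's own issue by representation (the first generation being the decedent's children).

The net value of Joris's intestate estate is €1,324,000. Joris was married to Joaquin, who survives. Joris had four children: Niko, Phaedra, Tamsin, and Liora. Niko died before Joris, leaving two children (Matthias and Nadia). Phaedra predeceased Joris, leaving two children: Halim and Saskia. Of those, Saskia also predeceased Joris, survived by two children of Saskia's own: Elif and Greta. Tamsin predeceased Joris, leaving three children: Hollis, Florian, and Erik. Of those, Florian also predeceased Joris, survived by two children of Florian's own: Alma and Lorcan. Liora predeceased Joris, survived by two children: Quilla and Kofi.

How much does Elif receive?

Elif receives €42,500.

Joaquin first takes €100,000, leaving a balance of €1,224,000. Joaquin then takes three-eighths of the balance (€459,000), for a total of €559,000. The remaining €765,000 passes to the descendants.
No child survives, so the initial division is made at the grandchildren's generation.
The descendants' portion (€765,000) is divided into 9 shares of €85,000: Matthias, Nadia, Halim, Hollis, Erik, Quilla, and Kofi each take €85,000; Saskia's €85,000 share passes to Saskia's issue; Florian's €85,000 share passes to Florian's issue.
Saskia's share (€85,000) is divided into 2 shares of €42,500: Elif and Greta each take €42,500.
Florian's share (€85,000) is divided into 2 shares of €42,500: Alma and Lorcan each take €42,500.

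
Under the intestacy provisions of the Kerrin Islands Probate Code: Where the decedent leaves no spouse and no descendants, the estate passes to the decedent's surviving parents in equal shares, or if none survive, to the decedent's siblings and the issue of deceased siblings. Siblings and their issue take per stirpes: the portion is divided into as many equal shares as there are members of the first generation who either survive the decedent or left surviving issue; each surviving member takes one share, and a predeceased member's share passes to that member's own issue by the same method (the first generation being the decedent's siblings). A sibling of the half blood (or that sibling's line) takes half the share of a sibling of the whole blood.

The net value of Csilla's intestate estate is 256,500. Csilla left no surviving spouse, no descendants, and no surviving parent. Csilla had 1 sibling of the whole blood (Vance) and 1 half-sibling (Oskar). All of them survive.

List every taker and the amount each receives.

The entire 256,500 passes to the siblings and their issue.
Counting each half-blood sibling's line as half a unit, there are 3/2 units in 256,500, so one unit is 171,000. Whole-blood lines (Vance) take 171,000 each; half-blood lines (Oskar) take 85,500 each.

Vance: 171,000; Oskar: 85,500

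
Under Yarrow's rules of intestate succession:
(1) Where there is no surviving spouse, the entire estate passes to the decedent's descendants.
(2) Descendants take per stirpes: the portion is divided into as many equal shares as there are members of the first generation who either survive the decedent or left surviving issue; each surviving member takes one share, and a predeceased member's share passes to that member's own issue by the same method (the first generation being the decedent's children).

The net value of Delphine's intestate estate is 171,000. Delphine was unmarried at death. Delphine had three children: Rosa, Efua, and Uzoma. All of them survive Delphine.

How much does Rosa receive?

Rosa receives 57,000.

The entire 171,000 passes to the descendants.
That amount (171,000) is divided into 3 shares of 57,000: Rosa, Efua, and Uzoma each take 57,000.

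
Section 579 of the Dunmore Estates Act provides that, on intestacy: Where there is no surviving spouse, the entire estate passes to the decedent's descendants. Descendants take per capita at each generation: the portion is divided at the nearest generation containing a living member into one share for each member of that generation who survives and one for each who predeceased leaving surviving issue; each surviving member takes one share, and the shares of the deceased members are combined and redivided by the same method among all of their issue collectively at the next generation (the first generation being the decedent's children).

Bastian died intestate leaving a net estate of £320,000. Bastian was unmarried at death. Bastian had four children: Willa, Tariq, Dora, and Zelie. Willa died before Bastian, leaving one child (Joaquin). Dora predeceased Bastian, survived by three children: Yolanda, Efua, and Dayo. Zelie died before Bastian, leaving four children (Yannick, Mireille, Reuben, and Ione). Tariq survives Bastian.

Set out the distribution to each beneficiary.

Joaquin: £30,000; Tariq: £80,000; Yolanda: £30,000; Efua: £30,000; Dayo: £30,000; Yannick: £30,000; Mireille: £30,000; Reuben: £30,000; Ione: £30,000

The entire £320,000 passes to the descendants.
That amount (£320,000) is divided at the children's generation into 4 shares of £80,000. Tariq takes £80,000. The 3 shares of the deceased (Willa, Dora, and Zelie) are combined into a pool of £240,000.
That pool (£240,000) is divided at the grandchildren's generation equally among Joaquin, Yolanda, Efua, Dayo, Yannick, Mireille, Reuben, and Ione: £30,000 each.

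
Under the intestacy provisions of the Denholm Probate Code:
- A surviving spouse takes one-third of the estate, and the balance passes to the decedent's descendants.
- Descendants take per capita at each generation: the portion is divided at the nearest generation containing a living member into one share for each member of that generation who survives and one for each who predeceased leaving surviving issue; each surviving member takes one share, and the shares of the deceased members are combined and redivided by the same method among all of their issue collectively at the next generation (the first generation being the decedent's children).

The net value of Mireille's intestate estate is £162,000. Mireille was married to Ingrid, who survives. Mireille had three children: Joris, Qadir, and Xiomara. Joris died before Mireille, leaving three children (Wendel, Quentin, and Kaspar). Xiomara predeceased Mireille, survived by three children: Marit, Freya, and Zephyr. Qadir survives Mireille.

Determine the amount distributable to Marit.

Marit receives £12,000.

Ingrid takes one-third of £162,000 = £54,000. The remaining £108,000 passes to the descendants.
The descendants' portion (£108,000) is divided at the children's generation into 3 shares of £36,000. Qadir takes £36,000. The 2 shares of the deceased (Joris and Xiomara) are combined into a pool of £72,000.
That pool (£72,000) is divided at the grandchildren's generation equally among Wendel, Quentin, Kaspar, Marit, Freya, and Zephyr: £12,000 each.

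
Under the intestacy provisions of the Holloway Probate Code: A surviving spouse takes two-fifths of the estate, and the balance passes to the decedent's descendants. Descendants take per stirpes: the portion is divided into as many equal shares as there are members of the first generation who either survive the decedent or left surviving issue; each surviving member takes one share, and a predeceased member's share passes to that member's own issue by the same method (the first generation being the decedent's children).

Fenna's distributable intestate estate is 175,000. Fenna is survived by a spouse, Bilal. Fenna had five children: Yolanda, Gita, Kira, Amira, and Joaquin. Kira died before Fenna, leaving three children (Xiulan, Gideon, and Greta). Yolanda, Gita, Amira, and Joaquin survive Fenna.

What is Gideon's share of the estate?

Gideon receives 7,000.

Bilal takes two-fifths of 175,000 = 70,000. The remaining 105,000 passes to the descendants.
The descendants' portion (105,000) is divided into 5 shares of 21,000: Yolanda, Gita, Amira, and Joaquin each take 21,000; Kira's 21,000 share passes to Kira's issue.
Kira's share (21,000) is divided into 3 shares of 7,000: Xiulan, Gideon, and Greta each take 7,000.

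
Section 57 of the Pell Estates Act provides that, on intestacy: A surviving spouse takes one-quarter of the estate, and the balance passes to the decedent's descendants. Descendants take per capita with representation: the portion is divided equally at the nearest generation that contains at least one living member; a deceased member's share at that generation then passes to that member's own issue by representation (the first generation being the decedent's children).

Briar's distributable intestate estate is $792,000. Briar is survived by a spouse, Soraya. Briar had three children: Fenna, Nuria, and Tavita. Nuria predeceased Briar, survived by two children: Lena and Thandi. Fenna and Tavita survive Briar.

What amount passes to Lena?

Lena receives $99,000.

Soraya takes one-quarter of $792,000 = $198,000. The remaining $594,000 passes to the descendants.
The descendants' portion ($594,000) is divided into 3 shares of $198,000: Fenna and Tavita each take $198,000; Nuria's $198,000 share passes to Nuria's issue.
Nuria's share ($198,000) is divided into 2 shares of $99,000: Lena and Thandi each take $99,000.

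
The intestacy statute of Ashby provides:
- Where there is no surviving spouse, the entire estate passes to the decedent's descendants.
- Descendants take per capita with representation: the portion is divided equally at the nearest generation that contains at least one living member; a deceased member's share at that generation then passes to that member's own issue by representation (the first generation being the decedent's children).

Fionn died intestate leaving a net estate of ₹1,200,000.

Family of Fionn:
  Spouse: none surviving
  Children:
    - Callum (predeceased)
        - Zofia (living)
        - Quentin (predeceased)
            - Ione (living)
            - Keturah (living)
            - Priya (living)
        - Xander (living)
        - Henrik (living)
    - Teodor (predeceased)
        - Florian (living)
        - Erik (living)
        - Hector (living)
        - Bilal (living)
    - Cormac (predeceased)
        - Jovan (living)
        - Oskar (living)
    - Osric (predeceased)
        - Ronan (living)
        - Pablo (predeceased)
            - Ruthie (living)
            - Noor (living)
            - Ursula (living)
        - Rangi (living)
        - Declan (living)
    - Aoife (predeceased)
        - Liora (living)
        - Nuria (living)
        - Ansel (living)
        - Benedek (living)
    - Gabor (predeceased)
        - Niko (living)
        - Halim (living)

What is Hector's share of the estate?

The entire ₹1,200,000 passes to the descendants.
No child survives, so the initial division is made at the grandchildren's generation.
That amount (₹1,200,000) is divided into 20 shares of ₹60,000: Zofia, Xander, Henrik, Florian, Erik, Hector, Bilal, Jovan, Oskar, Ronan, Rangi, Declan, Liora, Nuria, Ansel, Benedek, Niko, and Halim each take ₹60,000; Quentin's ₹60,000 share passes to Quentin's issue; Pablo's ₹60,000 share passes to Pablo's issue.
Quentin's share (₹60,000) is divided into 3 shares of ₹20,000: Ione, Keturah, and Priya each take ₹20,000.
Pablo's share (₹60,000) is divided into 3 shares of ₹20,000: Ruthie, Noor, and Ursula each take ₹20,000.

Hector receives ₹60,000.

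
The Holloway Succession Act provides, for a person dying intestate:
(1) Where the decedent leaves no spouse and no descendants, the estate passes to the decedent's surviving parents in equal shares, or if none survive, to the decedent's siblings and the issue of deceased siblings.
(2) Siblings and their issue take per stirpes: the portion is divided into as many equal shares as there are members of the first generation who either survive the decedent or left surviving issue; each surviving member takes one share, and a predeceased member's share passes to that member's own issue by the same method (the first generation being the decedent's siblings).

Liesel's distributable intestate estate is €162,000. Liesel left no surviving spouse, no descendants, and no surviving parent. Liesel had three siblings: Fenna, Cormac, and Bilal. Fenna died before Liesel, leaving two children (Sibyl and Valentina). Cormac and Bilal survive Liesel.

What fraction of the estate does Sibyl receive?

The entire €162,000 passes to the siblings and their issue.
That amount (€162,000) is divided into 3 shares of €54,000: Cormac and Bilal each take €54,000; Fenna's €54,000 share passes to Fenna's issue.
Fenna's share (€54,000) is divided into 2 shares of €27,000: Sibyl and Valentina each take €27,000.

Sibyl receives 1/6 of the estate.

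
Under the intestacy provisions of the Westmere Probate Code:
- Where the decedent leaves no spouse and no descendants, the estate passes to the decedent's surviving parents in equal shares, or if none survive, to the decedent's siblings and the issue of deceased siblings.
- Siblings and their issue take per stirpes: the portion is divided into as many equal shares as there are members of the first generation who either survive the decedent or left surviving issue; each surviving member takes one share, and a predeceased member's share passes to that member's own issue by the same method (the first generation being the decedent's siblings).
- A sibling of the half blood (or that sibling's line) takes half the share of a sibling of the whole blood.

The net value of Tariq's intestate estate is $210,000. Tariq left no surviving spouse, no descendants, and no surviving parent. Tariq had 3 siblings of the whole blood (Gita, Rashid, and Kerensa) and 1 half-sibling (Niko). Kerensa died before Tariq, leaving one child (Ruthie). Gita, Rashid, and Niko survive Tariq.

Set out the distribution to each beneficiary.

Gita: $60,000; Rashid: $60,000; Ruthie: $60,000; Niko: $30,000

The entire $210,000 passes to the siblings and their issue.
Counting each half-blood sibling's line as half a unit, there are 7/2 units in $210,000, so one unit is $60,000. Whole-blood lines (Gita, Rashid, and Kerensa) take $60,000 each; half-blood lines (Niko) take $30,000 each.
Kerensa's share ($60,000) passes entirely to Ruthie.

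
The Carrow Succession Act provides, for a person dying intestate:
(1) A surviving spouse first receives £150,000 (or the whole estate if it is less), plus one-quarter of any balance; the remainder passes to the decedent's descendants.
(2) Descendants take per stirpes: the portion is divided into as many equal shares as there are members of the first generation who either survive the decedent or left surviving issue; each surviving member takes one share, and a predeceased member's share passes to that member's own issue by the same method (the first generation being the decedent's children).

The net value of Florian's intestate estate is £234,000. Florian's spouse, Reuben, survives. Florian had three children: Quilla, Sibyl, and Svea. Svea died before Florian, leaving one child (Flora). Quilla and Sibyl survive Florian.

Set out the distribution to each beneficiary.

Reuben first takes £150,000, leaving a balance of £84,000. Reuben then takes one-quarter of the balance (£21,000), for a total of £171,000. The remaining £63,000 passes to the descendants.
The descendants' portion (£63,000) is divided into 3 shares of £21,000: Quilla and Sibyl each take £21,000; Svea's £21,000 share passes to Svea's issue.
Svea's share (£21,000) passes entirely to Flora.

Reuben: £171,000; Quilla: £21,000; Sibyl: £21,000; Flora: £21,000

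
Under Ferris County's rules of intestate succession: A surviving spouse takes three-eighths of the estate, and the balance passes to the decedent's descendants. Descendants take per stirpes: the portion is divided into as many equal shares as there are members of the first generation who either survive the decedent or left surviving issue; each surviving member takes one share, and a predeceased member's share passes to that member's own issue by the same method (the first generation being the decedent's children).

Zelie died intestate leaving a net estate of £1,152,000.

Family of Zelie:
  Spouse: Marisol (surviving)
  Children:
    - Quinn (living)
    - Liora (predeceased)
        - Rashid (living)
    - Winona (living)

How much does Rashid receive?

Marisol takes three-eighths of £1,152,000 = £432,000. The remaining £720,000 passes to the descendants.
The descendants' portion (£720,000) is divided into 3 shares of £240,000: Quinn and Winona each take £240,000; Liora's £240,000 share passes to Liora's issue.
Liora's share (£240,000) passes entirely to Rashid.

Rashid receives £240,000.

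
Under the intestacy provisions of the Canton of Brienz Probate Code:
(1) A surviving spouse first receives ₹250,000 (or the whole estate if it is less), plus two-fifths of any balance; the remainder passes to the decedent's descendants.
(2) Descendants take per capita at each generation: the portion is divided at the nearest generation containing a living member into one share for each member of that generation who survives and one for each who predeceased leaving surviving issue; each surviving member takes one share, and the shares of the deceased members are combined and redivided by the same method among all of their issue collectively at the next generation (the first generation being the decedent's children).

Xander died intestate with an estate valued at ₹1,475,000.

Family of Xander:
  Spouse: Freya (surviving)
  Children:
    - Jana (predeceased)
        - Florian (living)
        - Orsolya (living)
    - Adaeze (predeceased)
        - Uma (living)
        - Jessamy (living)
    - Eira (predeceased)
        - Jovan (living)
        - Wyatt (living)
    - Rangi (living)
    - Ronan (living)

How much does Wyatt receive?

Freya first takes ₹250,000, leaving a balance of ₹1,225,000. Freya then takes two-fifths of the balance (₹490,000), for a total of ₹740,000. The remaining ₹735,000 passes to the descendants.
The descendants' portion (₹735,000) is divided at the children's generation into 5 shares of ₹147,000. Rangi and Ronan each take ₹147,000. The 3 shares of the deceased (Jana, Adaeze, and Eira) are combined into a pool of ₹441,000.
That pool (₹441,000) is divided at the grandchildren's generation equally among Florian, Orsolya, Uma, Jessamy, Jovan, and Wyatt: ₹73,500 each.

Wyatt receives ₹73,500.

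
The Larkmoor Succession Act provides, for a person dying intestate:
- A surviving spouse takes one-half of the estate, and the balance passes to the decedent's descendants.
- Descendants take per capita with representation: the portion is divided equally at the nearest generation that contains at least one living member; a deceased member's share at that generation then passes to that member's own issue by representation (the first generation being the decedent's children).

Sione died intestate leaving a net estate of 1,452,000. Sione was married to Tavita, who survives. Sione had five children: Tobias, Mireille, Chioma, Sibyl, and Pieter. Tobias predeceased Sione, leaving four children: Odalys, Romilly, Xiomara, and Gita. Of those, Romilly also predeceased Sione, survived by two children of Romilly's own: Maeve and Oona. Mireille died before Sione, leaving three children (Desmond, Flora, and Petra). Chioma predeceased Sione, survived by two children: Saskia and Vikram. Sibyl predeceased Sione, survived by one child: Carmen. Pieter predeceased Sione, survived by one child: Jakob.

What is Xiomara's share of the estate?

Tavita takes one-half of 1,452,000 = 726,000. The remaining 726,000 passes to the descendants.
No child survives, so the initial division is made at the grandchildren's generation.
The descendants' portion (726,000) is divided into 11 shares of 66,000: Odalys, Xiomara, Gita, Desmond, Flora, Petra, Saskia, Vikram, Carmen, and Jakob each take 66,000; Romilly's 66,000 share passes to Romilly's issue.
Romilly's share (66,000) is divided into 2 shares of 33,000: Maeve and Oona each take 33,000.

Xiomara receives 66,000.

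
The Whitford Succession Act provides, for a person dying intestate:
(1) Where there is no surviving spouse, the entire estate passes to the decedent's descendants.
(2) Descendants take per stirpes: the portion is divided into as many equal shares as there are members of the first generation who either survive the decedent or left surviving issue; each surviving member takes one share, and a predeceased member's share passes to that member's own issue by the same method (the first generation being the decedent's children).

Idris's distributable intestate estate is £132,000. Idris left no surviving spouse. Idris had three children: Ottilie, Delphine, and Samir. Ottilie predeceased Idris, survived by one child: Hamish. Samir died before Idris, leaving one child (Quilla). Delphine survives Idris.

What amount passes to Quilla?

Quilla receives £44,000.

The entire £132,000 passes to the descendants.
That amount (£132,000) is divided into 3 shares of £44,000: Delphine takes £44,000; Ottilie's £44,000 share passes to Ottilie's issue; Samir's £44,000 share passes to Samir's issue.
Ottilie's share (£44,000) passes entirely to Hamish.
Samir's share (£44,000) passes entirely to Quilla.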